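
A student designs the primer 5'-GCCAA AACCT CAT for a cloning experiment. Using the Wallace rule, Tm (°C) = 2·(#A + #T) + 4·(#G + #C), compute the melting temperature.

Counting bases: T=2, A=5, G=1, C=5
A+T = 7, G+C = 6
Tm = 2(7) + 4(6) = 14 + 24 = 38°C

38°C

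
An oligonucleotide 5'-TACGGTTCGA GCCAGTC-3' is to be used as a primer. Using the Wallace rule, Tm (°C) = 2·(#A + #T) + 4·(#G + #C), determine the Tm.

54°C

Base counts: G=5, T=4, A=3, C=5
AT pairs contribute 7, GC pairs contribute 10.
Tm = 2(7) + 4(10) = 14 + 40 = 54°C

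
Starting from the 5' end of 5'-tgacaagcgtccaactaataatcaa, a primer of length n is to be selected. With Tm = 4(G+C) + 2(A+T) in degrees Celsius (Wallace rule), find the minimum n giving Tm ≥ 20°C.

n = 7

First 6 bases: TGACAA → Tm = 16°C (< 20°C)
First 7 bases: TGACAAG → Tm = 20°C (≥ 20°C)
Each additional base adds 2°C (A/T) or 4°C (G/C), so Tm is non-decreasing in n; n = 7 is the first length to reach 20°C.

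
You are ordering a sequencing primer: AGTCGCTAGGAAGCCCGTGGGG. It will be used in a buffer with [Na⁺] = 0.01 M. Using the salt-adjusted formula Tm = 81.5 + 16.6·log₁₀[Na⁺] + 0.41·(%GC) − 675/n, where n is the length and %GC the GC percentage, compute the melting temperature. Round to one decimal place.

Length n = 22. Base counts: T=3, C=5, G=10, A=4
G+C = 15, so %GC = 15/22 × 100 = 68.182%
Salt term: 16.6 × (-2) = -33.2
GC term: 0.41 × 68.182 = 27.955; length term: −675/22 = −30.682
Tm = 81.5 + (-33.2) + 27.955 − 30.682 = 45.573 → 45.6°C

45.6°C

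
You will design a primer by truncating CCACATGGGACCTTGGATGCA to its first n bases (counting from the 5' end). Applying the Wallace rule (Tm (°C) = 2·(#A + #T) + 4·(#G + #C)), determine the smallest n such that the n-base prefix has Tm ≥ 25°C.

n = 8

First 7 bases: CCACATG → Tm = 22°C (< 25°C)
First 8 bases: CCACATGG → Tm = 26°C (≥ 25°C)
Since every base adds ≥2°C, Tm only increases with n, so the threshold is first crossed at n = 8.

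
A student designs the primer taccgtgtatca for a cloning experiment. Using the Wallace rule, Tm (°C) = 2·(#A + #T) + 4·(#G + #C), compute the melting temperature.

34°C

Scanning the sequence gives G=2, C=3, A=3, T=4.
AT pairs contribute 7, GC pairs contribute 5.
Tm = 2×7 + 4×5 = 34°C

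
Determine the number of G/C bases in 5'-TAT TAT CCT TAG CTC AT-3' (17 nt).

5

Scanning the sequence gives T=8, A=4, G=1, C=4.
G+C = 1 + 4 = 5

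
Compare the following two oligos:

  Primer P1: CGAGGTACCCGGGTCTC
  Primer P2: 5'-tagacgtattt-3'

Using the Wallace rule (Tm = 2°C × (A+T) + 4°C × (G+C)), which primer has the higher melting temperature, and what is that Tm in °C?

Primer P1: A+T=5, G+C=12 → Tm = 2(5)+4(12) = 58°C
Primer P2: A+T=8, G+C=3 → Tm = 2(8)+4(3) = 28°C
58°C vs 28°C → primer P1 is higher.

Primer P1, 58°C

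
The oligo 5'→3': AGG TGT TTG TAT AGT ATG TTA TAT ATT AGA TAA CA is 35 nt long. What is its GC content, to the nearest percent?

C=1, G=7, T=15, A=12
G+C = 7 + 1 = 8 out of 35 bases
%GC = 8/35 × 100 = 22.86% ≈ 23%

23%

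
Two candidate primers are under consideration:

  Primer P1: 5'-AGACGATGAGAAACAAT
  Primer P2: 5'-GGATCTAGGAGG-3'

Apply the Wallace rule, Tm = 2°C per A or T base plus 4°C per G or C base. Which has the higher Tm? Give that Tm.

Primer P1, 46°C

Primer P1: A+T=11, G+C=6 → Tm = 2(11)+4(6) = 46°C
Primer P2: A+T=5, G+C=7 → Tm = 2(5)+4(7) = 38°C
46°C vs 38°C → primer P1 is higher.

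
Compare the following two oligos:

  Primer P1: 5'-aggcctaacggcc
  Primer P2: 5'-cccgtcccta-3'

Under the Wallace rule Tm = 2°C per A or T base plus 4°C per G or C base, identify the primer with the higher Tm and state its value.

Primer P1: A+T=4, G+C=9 → Tm = 2(4)+4(9) = 44°C
Primer P2: A+T=3, G+C=7 → Tm = 2(3)+4(7) = 34°C
44°C vs 34°C → primer P1 is higher.

Primer P1, 44°C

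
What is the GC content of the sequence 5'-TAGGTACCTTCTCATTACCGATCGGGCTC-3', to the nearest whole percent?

Scanning the sequence gives C=9, A=5, G=6, T=9.
G+C = 6 + 9 = 15 out of 29 bases
%GC = 15/29 × 100 = 51.72% ≈ 52%

52%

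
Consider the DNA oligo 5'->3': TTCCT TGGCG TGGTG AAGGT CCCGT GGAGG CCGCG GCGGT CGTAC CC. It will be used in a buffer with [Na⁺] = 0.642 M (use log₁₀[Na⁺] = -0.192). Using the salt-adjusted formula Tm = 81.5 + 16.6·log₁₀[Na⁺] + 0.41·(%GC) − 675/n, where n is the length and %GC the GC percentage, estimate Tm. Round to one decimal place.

92.7°C

Length n = 47. Scanning the sequence gives G=19, T=10, A=4, C=14.
G+C = 33, so %GC = 33/47 × 100 = 70.213%
Salt term: 16.6 × (-0.192) = -3.187
GC term: 0.41 × 70.213 = 28.787; length term: −675/47 = −14.362
Tm = 81.5 + (-3.187) + 28.787 − 14.362 = 92.738 → 92.7°C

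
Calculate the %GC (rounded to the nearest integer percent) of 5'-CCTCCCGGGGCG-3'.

92%

Scanning the sequence gives A=0, T=1, C=6, G=5.
G+C = 5 + 6 = 11 out of 12 bases
%GC = 11/12 × 100 = 91.67% ≈ 92%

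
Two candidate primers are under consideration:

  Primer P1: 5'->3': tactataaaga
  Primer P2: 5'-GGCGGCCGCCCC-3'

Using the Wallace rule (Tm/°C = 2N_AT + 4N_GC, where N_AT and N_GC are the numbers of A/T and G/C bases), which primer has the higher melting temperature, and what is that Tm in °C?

Primer P1: A+T=9, G+C=2 → Tm = 2(9)+4(2) = 26°C
Primer P2: A+T=0, G+C=12 → Tm = 2(0)+4(12) = 48°C
26°C vs 48°C → primer P2 is higher.

Primer P2, 48°C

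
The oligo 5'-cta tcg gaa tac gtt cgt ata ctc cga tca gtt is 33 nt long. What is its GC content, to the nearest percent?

42%

Counting bases: T=11, C=8, G=6, A=8
G+C = 6 + 8 = 14 out of 33 bases
%GC = 14/33 × 100 = 42.42% ≈ 42%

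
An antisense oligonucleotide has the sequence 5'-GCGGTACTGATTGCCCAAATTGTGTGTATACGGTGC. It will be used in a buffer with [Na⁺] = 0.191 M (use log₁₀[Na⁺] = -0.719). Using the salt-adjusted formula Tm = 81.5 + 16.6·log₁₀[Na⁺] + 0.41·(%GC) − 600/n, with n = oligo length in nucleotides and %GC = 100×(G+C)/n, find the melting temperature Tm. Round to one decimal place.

Length n = 36. Counting bases: C=7, G=11, T=11, A=7
G+C = 18, so %GC = 18/36 × 100 = 50%
Salt term: 16.6 × (-0.719) = -11.935
GC term: 0.41 × 50 = 20.5; length term: −600/36 = −16.667
Tm = 81.5 + (-11.935) + 20.5 − 16.667 = 73.398 → 73.4°C

73.4°C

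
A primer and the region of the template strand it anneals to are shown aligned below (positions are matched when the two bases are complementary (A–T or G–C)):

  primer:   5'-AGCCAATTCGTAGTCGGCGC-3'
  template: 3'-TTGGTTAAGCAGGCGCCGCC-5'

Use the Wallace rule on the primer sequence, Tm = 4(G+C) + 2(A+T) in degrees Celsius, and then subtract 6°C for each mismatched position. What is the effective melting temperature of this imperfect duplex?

34°C

Primer base counts: A=4, T=4, G=6, C=6 → A+T=8, G+C=12
Perfect-match Tm = 2(8) + 4(12) = 16 + 48 = 64°C
Mismatches (positions where the bases are not complementary): 5 (at positions 2, 12, 13, 14, 20)
Effective Tm = 64 − 5×6 = 64 − 30 = 34°C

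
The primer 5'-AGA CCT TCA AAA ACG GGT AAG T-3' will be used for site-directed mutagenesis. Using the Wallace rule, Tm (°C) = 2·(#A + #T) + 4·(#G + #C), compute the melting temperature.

62°C

Base counts: G=5, T=4, A=9, C=4
A+T = 13, G+C = 9
Tm = 2(13) + 4(9) = 26 + 36 = 62°C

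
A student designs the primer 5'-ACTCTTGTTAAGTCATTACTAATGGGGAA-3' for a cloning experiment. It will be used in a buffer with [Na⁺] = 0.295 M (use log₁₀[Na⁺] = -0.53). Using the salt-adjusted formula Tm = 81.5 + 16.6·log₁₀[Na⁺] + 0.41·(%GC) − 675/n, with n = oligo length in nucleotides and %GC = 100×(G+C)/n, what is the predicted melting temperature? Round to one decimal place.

63.6°C

Length n = 29. Counting bases: G=6, A=9, C=4, T=10
G+C = 10, so %GC = 10/29 × 100 = 34.483%
Salt term: 16.6 × (-0.53) = -8.798
GC term: 0.41 × 34.483 = 14.138; length term: −675/29 = −23.276
Tm = 81.5 + (-8.798) + 14.138 − 23.276 = 63.564 → 63.6°C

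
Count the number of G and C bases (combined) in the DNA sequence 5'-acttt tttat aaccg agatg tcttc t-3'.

8

Scanning the sequence gives T=12, C=5, A=6, G=3.
Total G or C: 3 + 5 = 8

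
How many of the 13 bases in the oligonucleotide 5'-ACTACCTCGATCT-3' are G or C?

6

Counting bases: T=4, A=3, G=1, C=5
G+C = 1 + 5 = 6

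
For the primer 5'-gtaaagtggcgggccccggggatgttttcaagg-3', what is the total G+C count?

Scanning the sequence gives T=7, A=6, C=6, G=14.
G+C = 14 + 6 = 20

20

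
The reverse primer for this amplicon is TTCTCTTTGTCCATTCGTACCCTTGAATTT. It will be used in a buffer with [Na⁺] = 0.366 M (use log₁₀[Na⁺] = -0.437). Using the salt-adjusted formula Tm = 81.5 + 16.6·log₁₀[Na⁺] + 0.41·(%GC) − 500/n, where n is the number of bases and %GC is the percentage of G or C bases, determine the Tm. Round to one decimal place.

Length n = 30. Counting bases: T=15, C=8, G=3, A=4
G+C = 11, so %GC = 11/30 × 100 = 36.667%
Salt term: 16.6 × (-0.437) = -7.254
GC term: 0.41 × 36.667 = 15.033; length term: −500/30 = −16.667
Tm = 81.5 + (-7.254) + 15.033 − 16.667 = 72.612 → 72.6°C

72.6°C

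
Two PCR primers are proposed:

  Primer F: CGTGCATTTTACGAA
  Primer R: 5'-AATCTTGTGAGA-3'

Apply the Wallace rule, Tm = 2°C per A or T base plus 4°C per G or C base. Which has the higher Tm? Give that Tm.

Primer F, 42°C

Primer F: A+T=9, G+C=6 → Tm = 2(9)+4(6) = 42°C
Primer R: A+T=8, G+C=4 → Tm = 2(8)+4(4) = 32°C
42°C vs 32°C → primer F is higher.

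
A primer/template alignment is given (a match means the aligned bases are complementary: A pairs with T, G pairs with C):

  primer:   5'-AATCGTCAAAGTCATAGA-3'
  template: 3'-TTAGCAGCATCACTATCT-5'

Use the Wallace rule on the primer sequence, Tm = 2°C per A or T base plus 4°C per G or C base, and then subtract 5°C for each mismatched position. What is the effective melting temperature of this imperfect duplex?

33°C

Primer base counts: A=8, T=4, G=3, C=3 → A+T=12, G+C=6
Perfect-match Tm = 2(12) + 4(6) = 24 + 24 = 48°C
Mismatches (positions where the bases are not complementary): 3 (at positions 8, 9, 13)
Effective Tm = 48 − 3×5 = 48 − 15 = 33°C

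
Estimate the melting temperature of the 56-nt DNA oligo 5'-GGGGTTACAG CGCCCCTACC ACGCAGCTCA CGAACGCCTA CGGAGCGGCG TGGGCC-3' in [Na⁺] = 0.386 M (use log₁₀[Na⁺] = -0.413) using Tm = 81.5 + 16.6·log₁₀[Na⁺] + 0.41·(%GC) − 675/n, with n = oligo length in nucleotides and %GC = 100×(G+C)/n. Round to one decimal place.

Length n = 56. Scanning the sequence gives C=21, T=6, G=19, A=10.
G+C = 40, so %GC = 40/56 × 100 = 71.429%
Salt term: 16.6 × (-0.413) = -6.856
GC term: 0.41 × 71.429 = 29.286; length term: −675/56 = −12.054
Tm = 81.5 + (-6.856) + 29.286 − 12.054 = 91.876 → 91.9°C

91.9°C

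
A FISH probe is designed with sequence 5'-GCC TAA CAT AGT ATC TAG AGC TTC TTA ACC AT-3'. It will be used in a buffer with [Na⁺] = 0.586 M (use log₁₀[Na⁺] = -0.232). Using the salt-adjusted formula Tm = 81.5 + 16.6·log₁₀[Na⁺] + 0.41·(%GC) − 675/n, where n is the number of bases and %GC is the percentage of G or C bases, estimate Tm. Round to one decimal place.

71.9°C

Length n = 32. Scanning the sequence gives G=4, T=10, C=8, A=10.
G+C = 12, so %GC = 12/32 × 100 = 37.5%
Salt term: 16.6 × (-0.232) = -3.851
GC term: 0.41 × 37.5 = 15.375; length term: −675/32 = −21.094
Tm = 81.5 + (-3.851) + 15.375 − 21.094 = 71.93 → 71.9°C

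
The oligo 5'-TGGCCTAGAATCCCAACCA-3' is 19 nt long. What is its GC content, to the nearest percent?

53%

Base counts: G=3, A=6, T=3, C=7
G+C = 3 + 7 = 10 out of 19 bases
%GC = 10/19 × 100 = 52.63% ≈ 53%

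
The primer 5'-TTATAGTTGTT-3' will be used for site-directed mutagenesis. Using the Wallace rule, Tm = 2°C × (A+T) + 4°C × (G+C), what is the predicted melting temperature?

26°C

T=7, A=2, C=0, G=2
AT pairs contribute 9, GC pairs contribute 2.
Tm = 4·2 + 2·9 = 8 + 18 = 26°C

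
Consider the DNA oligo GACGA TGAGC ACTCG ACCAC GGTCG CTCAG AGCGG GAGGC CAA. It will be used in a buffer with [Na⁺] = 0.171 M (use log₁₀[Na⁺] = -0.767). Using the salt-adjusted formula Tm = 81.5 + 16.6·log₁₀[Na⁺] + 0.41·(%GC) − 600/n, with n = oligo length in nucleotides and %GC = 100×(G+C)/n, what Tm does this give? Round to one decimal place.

Length n = 43. G=15, C=13, T=4, A=11
G+C = 28, so %GC = 28/43 × 100 = 65.116%
Salt term: 16.6 × (-0.767) = -12.732
GC term: 0.41 × 65.116 = 26.698; length term: −600/43 = −13.953
Tm = 81.5 + (-12.732) + 26.698 − 13.953 = 81.513 → 81.5°C

81.5°C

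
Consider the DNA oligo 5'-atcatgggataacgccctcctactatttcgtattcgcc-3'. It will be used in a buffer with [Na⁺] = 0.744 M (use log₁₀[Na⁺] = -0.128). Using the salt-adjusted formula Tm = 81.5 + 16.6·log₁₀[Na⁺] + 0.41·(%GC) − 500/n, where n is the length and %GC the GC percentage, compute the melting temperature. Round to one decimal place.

Length n = 38. Base counts: A=8, G=6, C=12, T=12
G+C = 18, so %GC = 18/38 × 100 = 47.368%
Salt term: 16.6 × (-0.128) = -2.125
GC term: 0.41 × 47.368 = 19.421; length term: −500/38 = −13.158
Tm = 81.5 + (-2.125) + 19.421 − 13.158 = 85.638 → 85.6°C

85.6°C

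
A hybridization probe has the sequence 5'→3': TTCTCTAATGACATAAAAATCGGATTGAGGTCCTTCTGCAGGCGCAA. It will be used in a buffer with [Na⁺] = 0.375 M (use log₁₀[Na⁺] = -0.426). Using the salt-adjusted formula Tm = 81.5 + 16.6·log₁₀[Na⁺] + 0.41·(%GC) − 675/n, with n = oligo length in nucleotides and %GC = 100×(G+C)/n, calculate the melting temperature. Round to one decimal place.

77.5°C

Length n = 47. Base counts: A=14, T=13, G=10, C=10
G+C = 20, so %GC = 20/47 × 100 = 42.553%
Salt term: 16.6 × (-0.426) = -7.072
GC term: 0.41 × 42.553 = 17.447; length term: −675/47 = −14.362
Tm = 81.5 + (-7.072) + 17.447 − 14.362 = 77.513 → 77.5°C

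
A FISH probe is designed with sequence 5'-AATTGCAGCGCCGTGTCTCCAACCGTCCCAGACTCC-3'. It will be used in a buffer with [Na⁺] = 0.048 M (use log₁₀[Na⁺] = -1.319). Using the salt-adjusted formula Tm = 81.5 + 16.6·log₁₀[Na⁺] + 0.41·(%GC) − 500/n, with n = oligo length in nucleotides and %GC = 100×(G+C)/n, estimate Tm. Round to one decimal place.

Length n = 36. G=7, T=7, A=7, C=15
G+C = 22, so %GC = 22/36 × 100 = 61.111%
Salt term: 16.6 × (-1.319) = -21.895
GC term: 0.41 × 61.111 = 25.056; length term: −500/36 = −13.889
Tm = 81.5 + (-21.895) + 25.056 − 13.889 = 70.772 → 70.8°C

70.8°C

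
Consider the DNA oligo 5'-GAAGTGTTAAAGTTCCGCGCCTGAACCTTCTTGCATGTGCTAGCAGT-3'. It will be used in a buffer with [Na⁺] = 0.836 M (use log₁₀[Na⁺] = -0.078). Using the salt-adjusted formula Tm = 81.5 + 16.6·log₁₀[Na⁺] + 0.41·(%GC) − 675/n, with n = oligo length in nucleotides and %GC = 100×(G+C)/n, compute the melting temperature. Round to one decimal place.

Length n = 47. Base counts: T=14, C=11, A=10, G=12
G+C = 23, so %GC = 23/47 × 100 = 48.936%
Salt term: 16.6 × (-0.078) = -1.295
GC term: 0.41 × 48.936 = 20.064; length term: −675/47 = −14.362
Tm = 81.5 + (-1.295) + 20.064 − 14.362 = 85.907 → 85.9°C

85.9°C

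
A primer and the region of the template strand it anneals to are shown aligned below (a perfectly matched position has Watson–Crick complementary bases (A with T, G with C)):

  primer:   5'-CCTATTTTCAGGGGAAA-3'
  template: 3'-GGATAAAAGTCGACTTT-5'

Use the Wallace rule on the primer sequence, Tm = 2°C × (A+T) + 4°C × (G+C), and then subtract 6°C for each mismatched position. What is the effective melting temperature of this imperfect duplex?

Primer base counts: A=5, T=5, G=4, C=3 → A+T=10, G+C=7
Perfect-match Tm = 2(10) + 4(7) = 20 + 28 = 48°C
Mismatches (positions where the bases are not complementary): 2 (at positions 12, 13)
Effective Tm = 48 − 2×6 = 48 − 12 = 36°C

36°C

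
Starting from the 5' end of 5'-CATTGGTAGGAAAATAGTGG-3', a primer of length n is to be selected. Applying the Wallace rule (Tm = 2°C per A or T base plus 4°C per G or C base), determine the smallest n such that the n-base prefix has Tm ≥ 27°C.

n = 10

First 9 bases: CATTGGTAG → Tm = 26°C (< 27°C)
First 10 bases: CATTGGTAGG → Tm = 30°C (≥ 27°C)
Since every base adds ≥2°C, Tm only increases with n, so the threshold is first crossed at n = 10.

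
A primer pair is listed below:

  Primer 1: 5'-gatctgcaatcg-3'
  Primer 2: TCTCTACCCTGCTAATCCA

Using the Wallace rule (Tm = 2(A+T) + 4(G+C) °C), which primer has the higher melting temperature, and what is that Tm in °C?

Primer 1: A+T=6, G+C=6 → Tm = 2(6)+4(6) = 36°C
Primer 2: A+T=10, G+C=9 → Tm = 2(10)+4(9) = 56°C
36°C vs 56°C → primer 2 is higher.

Primer 2, 56°C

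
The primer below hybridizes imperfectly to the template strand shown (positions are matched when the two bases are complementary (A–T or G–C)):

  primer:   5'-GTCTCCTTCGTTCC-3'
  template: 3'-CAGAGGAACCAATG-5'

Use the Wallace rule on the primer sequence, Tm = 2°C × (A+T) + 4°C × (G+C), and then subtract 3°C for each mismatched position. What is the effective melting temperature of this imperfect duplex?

38°C

Primer base counts: A=0, T=6, G=2, C=6 → A+T=6, G+C=8
Perfect-match Tm = 2(6) + 4(8) = 12 + 32 = 44°C
Mismatches (positions where the bases are not complementary): 2 (at positions 9, 13)
Effective Tm = 44 − 2×3 = 44 − 6 = 38°C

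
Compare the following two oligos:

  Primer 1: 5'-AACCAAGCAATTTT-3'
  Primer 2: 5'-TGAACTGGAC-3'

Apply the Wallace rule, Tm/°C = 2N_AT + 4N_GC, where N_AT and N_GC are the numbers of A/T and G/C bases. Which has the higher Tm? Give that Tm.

Primer 1: A+T=10, G+C=4 → Tm = 2(10)+4(4) = 36°C
Primer 2: A+T=5, G+C=5 → Tm = 2(5)+4(5) = 30°C
36°C vs 30°C → primer 1 is higher.

Primer 1, 36°C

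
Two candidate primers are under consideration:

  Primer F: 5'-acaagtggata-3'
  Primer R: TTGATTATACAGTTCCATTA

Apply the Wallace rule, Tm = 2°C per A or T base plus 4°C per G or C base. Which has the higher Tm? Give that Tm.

Primer F: A+T=7, G+C=4 → Tm = 2(7)+4(4) = 30°C
Primer R: A+T=15, G+C=5 → Tm = 2(15)+4(5) = 50°C
30°C vs 50°C → primer R is higher.

Primer R, 50°C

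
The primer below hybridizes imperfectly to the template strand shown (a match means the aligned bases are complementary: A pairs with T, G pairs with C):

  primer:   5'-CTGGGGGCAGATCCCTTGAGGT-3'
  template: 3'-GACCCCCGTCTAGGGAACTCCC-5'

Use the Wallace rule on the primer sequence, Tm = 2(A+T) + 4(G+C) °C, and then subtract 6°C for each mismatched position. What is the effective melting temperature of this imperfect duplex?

Primer base counts: A=3, T=5, G=9, C=5 → A+T=8, G+C=14
Perfect-match Tm = 2(8) + 4(14) = 16 + 56 = 72°C
Mismatches (positions where the bases are not complementary): 1 (at position 22)
Effective Tm = 72 − 1×6 = 72 − 6 = 66°C

66°C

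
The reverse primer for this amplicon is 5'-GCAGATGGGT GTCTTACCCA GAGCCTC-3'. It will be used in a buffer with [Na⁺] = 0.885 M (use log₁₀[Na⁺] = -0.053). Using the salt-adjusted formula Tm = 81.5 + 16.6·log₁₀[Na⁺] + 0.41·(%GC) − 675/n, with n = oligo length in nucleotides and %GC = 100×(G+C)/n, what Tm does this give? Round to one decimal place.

79.9°C

Length n = 27. A=5, T=6, G=8, C=8
G+C = 16, so %GC = 16/27 × 100 = 59.259%
Salt term: 16.6 × (-0.053) = -0.88
GC term: 0.41 × 59.259 = 24.296; length term: −675/27 = −25
Tm = 81.5 + (-0.88) + 24.296 − 25 = 79.916 → 79.9°C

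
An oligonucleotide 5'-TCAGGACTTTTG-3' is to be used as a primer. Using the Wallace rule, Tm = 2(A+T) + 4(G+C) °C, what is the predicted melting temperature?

Counting bases: C=2, T=5, A=2, G=3
AT pairs contribute 7, GC pairs contribute 5.
Tm = 4·5 + 2·7 = 20 + 14 = 34°C

34°C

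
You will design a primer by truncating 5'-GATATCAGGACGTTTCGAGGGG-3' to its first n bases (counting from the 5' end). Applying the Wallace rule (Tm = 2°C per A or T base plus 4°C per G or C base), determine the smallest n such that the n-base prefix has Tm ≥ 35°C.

First 11 bases: GATATCAGGAC → Tm = 32°C (< 35°C)
First 12 bases: GATATCAGGACG → Tm = 36°C (≥ 35°C)
Each additional base adds 2°C (A/T) or 4°C (G/C), so Tm is non-decreasing in n; n = 12 is the first length to reach 35°C.

n = 12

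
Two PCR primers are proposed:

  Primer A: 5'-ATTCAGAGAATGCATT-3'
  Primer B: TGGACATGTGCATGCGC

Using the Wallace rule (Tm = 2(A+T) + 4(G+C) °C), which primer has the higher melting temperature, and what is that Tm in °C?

Primer B, 54°C

Primer A: A+T=11, G+C=5 → Tm = 2(11)+4(5) = 42°C
Primer B: A+T=7, G+C=10 → Tm = 2(7)+4(10) = 54°C
42°C vs 54°C → primer B is higher.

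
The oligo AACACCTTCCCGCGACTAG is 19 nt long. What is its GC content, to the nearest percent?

58%

Counting bases: C=8, A=5, G=3, T=3
G+C = 3 + 8 = 11 out of 19 bases
%GC = 11/19 × 100 = 57.89% ≈ 58%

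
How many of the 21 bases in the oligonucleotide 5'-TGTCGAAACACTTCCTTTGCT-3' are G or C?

Counting bases: T=8, C=6, A=4, G=3
G+C = 3 + 6 = 9

9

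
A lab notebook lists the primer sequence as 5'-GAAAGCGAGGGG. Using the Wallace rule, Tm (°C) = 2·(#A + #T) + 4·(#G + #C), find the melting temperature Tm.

Scanning the sequence gives G=7, C=1, A=4, T=0.
AT pairs contribute 4, GC pairs contribute 8.
Tm = 2(4) + 4(8) = 8 + 32 = 40°C

40°C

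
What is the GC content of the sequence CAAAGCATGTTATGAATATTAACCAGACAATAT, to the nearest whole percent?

Base counts: A=15, T=9, G=4, C=5
G+C = 4 + 5 = 9 out of 33 bases
%GC = 9/33 × 100 = 27.27% ≈ 27%

27%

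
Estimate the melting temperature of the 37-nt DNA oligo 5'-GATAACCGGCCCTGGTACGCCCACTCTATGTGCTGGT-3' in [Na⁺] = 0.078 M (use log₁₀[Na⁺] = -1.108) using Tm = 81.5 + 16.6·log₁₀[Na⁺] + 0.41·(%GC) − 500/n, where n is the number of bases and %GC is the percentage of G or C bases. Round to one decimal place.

Length n = 37. Counting bases: C=12, G=10, T=9, A=6
G+C = 22, so %GC = 22/37 × 100 = 59.459%
Salt term: 16.6 × (-1.108) = -18.393
GC term: 0.41 × 59.459 = 24.378; length term: −500/37 = −13.514
Tm = 81.5 + (-18.393) + 24.378 − 13.514 = 73.971 → 74.0°C

74.0°C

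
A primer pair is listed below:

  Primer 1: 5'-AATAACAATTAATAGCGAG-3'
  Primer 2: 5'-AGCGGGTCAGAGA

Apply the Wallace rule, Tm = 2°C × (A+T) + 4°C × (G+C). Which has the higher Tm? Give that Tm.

Primer 1, 48°C

Primer 1: A+T=14, G+C=5 → Tm = 2(14)+4(5) = 48°C
Primer 2: A+T=5, G+C=8 → Tm = 2(5)+4(8) = 42°C
48°C vs 42°C → primer 1 is higher.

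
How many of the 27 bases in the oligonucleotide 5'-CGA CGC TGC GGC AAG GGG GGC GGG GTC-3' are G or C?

22

Base counts: G=15, T=2, C=7, A=3
G+C = 15 + 7 = 22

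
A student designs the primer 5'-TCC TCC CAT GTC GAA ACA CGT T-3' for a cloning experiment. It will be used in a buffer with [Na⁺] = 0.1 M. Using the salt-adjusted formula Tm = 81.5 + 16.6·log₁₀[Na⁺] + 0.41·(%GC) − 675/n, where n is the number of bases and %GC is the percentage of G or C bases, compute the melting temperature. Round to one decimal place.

Length n = 22. Counting bases: C=8, A=5, G=3, T=6
G+C = 11, so %GC = 11/22 × 100 = 50%
Salt term: 16.6 × (-1) = -16.6
GC term: 0.41 × 50 = 20.5; length term: −675/22 = −30.682
Tm = 81.5 + (-16.6) + 20.5 − 30.682 = 54.718 → 54.7°C

54.7°C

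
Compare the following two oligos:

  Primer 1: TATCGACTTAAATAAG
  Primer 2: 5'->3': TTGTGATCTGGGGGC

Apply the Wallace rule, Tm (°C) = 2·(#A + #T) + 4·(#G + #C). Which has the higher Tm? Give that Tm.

Primer 1: A+T=12, G+C=4 → Tm = 2(12)+4(4) = 40°C
Primer 2: A+T=6, G+C=9 → Tm = 2(6)+4(9) = 48°C
40°C vs 48°C → primer 2 is higher.

Primer 2, 48°C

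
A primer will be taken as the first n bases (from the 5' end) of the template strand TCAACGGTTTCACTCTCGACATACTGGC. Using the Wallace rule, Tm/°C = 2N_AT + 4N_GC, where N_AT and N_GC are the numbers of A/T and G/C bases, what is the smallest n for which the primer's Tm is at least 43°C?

First 14 bases: TCAACGGTTTCACT → Tm = 40°C (< 43°C)
First 15 bases: TCAACGGTTTCACTC → Tm = 44°C (≥ 43°C)
Since every base adds ≥2°C, Tm only increases with n, so the threshold is first crossed at n = 15.

n = 15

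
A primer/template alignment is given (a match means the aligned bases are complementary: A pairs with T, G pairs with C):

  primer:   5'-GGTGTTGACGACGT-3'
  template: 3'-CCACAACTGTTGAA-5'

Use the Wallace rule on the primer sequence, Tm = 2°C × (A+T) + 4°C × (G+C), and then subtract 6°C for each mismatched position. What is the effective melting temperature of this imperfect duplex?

Primer base counts: A=2, T=4, G=6, C=2 → A+T=6, G+C=8
Perfect-match Tm = 2(6) + 4(8) = 12 + 32 = 44°C
Mismatches (positions where the bases are not complementary): 2 (at positions 10, 13)
Effective Tm = 44 − 2×6 = 44 − 12 = 32°C

32°C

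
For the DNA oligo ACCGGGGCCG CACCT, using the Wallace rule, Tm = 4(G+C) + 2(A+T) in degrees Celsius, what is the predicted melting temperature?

Scanning the sequence gives T=1, C=7, A=2, G=5.
A+T = 3, G+C = 12
Tm = 2(3) + 4(12) = 6 + 48 = 54°C

54°C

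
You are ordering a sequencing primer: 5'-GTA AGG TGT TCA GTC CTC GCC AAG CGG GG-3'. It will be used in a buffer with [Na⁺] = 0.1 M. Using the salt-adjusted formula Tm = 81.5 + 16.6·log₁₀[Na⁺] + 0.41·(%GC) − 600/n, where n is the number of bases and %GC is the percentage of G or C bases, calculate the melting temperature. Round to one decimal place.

Length n = 29. Scanning the sequence gives G=11, A=5, T=6, C=7.
G+C = 18, so %GC = 18/29 × 100 = 62.069%
Salt term: 16.6 × (-1) = -16.6
GC term: 0.41 × 62.069 = 25.448; length term: −600/29 = −20.69
Tm = 81.5 + (-16.6) + 25.448 − 20.69 = 69.658 → 69.7°C

69.7°C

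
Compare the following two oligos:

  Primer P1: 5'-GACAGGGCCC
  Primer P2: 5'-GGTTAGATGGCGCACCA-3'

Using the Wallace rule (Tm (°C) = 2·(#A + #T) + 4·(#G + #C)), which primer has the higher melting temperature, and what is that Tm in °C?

Primer P1: A+T=2, G+C=8 → Tm = 2(2)+4(8) = 36°C
Primer P2: A+T=7, G+C=10 → Tm = 2(7)+4(10) = 54°C
36°C vs 54°C → primer P2 is higher.

Primer P2, 54°C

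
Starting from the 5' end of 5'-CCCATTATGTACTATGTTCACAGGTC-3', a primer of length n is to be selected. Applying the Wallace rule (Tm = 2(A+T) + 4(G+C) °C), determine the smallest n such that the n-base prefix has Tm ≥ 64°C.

First 22 bases: CCCATTATGTACTATGTTCACA → Tm = 60°C (< 64°C)
First 23 bases: CCCATTATGTACTATGTTCACAG → Tm = 64°C (≥ 64°C)
Each additional base adds 2°C (A/T) or 4°C (G/C), so Tm is non-decreasing in n; n = 23 is the first length to reach 64°C.

n = 23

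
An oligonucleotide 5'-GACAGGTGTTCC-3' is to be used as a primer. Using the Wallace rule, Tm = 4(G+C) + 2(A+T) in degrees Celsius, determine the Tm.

Base counts: C=3, A=2, G=4, T=3
So N_AT = 5 and N_GC = 7.
Tm = 2×5 + 4×7 = 38°C

38°C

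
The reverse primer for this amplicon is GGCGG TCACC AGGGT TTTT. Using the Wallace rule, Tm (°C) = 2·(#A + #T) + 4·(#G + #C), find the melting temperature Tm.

Counting bases: T=6, A=2, C=4, G=7
AT pairs contribute 8, GC pairs contribute 11.
Tm = 2(8) + 4(11) = 16 + 44 = 60°C

60°C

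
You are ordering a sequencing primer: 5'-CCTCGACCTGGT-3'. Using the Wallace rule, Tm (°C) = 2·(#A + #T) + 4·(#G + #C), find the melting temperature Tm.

40°C

Scanning the sequence gives T=3, C=5, A=1, G=3.
AT pairs contribute 4, GC pairs contribute 8.
Tm = 4·8 + 2·4 = 32 + 8 = 40°C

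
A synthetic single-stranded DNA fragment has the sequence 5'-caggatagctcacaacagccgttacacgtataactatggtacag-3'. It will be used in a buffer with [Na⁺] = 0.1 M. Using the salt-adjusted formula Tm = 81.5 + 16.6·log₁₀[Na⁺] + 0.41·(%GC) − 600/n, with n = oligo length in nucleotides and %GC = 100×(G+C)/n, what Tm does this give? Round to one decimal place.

69.9°C

Length n = 44. Scanning the sequence gives G=9, T=9, C=11, A=15.
G+C = 20, so %GC = 20/44 × 100 = 45.455%
Salt term: 16.6 × (-1) = -16.6
GC term: 0.41 × 45.455 = 18.637; length term: −600/44 = −13.636
Tm = 81.5 + (-16.6) + 18.637 − 13.636 = 69.901 → 69.9°C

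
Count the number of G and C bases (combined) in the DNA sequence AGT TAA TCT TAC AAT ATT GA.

4

Base counts: T=8, A=8, G=2, C=2
Total G or C: 2 + 2 = 4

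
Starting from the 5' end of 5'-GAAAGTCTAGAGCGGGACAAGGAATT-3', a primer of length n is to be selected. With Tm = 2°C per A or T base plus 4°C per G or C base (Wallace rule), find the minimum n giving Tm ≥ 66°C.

n = 22

First 21 bases: GAAAGTCTAGAGCGGGACAAG → Tm = 64°C (< 66°C)
First 22 bases: GAAAGTCTAGAGCGGGACAAGG → Tm = 68°C (≥ 66°C)
Each additional base adds 2°C (A/T) or 4°C (G/C), so Tm is non-decreasing in n; n = 22 is the first length to reach 66°C.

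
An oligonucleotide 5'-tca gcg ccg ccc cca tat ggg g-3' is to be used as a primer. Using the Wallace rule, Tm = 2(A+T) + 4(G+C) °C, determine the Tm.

76°C

Counting bases: A=3, G=7, T=3, C=9
So N_AT = 6 and N_GC = 16.
Tm = 2(6) + 4(16) = 12 + 64 = 76°C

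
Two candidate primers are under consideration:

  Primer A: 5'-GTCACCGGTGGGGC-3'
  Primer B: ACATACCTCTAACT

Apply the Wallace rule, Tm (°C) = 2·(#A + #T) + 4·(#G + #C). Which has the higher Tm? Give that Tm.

Primer A: A+T=3, G+C=11 → Tm = 2(3)+4(11) = 50°C
Primer B: A+T=9, G+C=5 → Tm = 2(9)+4(5) = 38°C
50°C vs 38°C → primer A is higher.

Primer A, 50°C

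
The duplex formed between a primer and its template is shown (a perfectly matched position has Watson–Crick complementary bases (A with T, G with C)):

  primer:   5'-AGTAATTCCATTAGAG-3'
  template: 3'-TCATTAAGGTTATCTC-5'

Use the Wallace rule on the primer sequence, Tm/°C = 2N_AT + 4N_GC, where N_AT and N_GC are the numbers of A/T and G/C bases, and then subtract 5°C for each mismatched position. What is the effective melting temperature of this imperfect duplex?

37°C

Primer base counts: A=6, T=5, G=3, C=2 → A+T=11, G+C=5
Perfect-match Tm = 2(11) + 4(5) = 22 + 20 = 42°C
Mismatches (positions where the bases are not complementary): 1 (at position 11)
Effective Tm = 42 − 1×5 = 42 − 5 = 37°C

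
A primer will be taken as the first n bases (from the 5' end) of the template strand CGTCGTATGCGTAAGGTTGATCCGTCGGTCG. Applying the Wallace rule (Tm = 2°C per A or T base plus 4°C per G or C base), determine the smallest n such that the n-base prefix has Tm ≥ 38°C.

n = 12

First 11 bases: CGTCGTATGCG → Tm = 36°C (< 38°C)
First 12 bases: CGTCGTATGCGT → Tm = 38°C (≥ 38°C)
Each additional base adds 2°C (A/T) or 4°C (G/C), so Tm is non-decreasing in n; n = 12 is the first length to reach 38°C.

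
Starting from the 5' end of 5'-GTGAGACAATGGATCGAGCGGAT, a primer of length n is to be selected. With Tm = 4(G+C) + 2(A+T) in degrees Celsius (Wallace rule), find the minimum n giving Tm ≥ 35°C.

First 11 bases: GTGAGACAATG → Tm = 32°C (< 35°C)
First 12 bases: GTGAGACAATGG → Tm = 36°C (≥ 35°C)
Since every base adds ≥2°C, Tm only increases with n, so the threshold is first crossed at n = 12.

n = 12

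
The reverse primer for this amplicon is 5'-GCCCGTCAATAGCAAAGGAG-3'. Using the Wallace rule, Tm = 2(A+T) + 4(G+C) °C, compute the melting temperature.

62°C

Scanning the sequence gives C=5, G=6, T=2, A=7.
A+T = 9, G+C = 11
Tm = 4·11 + 2·9 = 44 + 18 = 62°C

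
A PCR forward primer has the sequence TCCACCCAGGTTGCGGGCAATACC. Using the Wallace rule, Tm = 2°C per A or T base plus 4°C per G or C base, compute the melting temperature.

Scanning the sequence gives A=5, T=4, C=9, G=6.
So N_AT = 9 and N_GC = 15.
Tm = 4·15 + 2·9 = 60 + 18 = 78°C

78°C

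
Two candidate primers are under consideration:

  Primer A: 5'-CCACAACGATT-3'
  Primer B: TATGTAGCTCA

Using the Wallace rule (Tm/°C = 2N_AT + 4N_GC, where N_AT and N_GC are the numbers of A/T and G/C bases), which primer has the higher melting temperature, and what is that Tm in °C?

Primer A: A+T=6, G+C=5 → Tm = 2(6)+4(5) = 32°C
Primer B: A+T=7, G+C=4 → Tm = 2(7)+4(4) = 30°C
32°C vs 30°C → primer A is higher.

Primer A, 32°C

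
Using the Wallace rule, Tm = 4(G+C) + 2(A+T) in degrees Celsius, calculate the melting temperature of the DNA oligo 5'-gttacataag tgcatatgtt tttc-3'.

62°C

T=11, A=6, C=3, G=4
AT pairs contribute 17, GC pairs contribute 7.
Tm = 2×17 + 4×7 = 62°C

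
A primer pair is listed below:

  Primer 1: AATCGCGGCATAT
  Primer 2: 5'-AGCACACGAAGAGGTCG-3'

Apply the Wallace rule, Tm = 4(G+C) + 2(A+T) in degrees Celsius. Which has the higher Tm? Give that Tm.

Primer 1: A+T=7, G+C=6 → Tm = 2(7)+4(6) = 38°C
Primer 2: A+T=7, G+C=10 → Tm = 2(7)+4(10) = 54°C
38°C vs 54°C → primer 2 is higher.

Primer 2, 54°C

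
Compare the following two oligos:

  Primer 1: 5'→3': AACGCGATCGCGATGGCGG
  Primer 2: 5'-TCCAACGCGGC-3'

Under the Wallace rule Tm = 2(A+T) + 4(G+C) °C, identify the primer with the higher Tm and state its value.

Primer 1, 64°C

Primer 1: A+T=6, G+C=13 → Tm = 2(6)+4(13) = 64°C
Primer 2: A+T=3, G+C=8 → Tm = 2(3)+4(8) = 38°C
64°C vs 38°C → primer 1 is higher.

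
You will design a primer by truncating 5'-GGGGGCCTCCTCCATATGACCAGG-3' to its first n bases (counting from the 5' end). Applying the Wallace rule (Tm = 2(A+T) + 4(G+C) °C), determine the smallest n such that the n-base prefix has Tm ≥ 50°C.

n = 14

First 13 bases: GGGGGCCTCCTCC → Tm = 48°C (< 50°C)
First 14 bases: GGGGGCCTCCTCCA → Tm = 50°C (≥ 50°C)
Since every base adds ≥2°C, Tm only increases with n, so the threshold is first crossed at n = 14.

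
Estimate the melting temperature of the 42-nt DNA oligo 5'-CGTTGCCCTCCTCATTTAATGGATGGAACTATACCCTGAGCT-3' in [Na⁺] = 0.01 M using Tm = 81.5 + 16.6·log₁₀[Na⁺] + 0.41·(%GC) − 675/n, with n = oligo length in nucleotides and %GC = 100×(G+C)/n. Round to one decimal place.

51.8°C

Length n = 42. Counting bases: G=8, A=9, T=13, C=12
G+C = 20, so %GC = 20/42 × 100 = 47.619%
Salt term: 16.6 × (-2) = -33.2
GC term: 0.41 × 47.619 = 19.524; length term: −675/42 = −16.071
Tm = 81.5 + (-33.2) + 19.524 − 16.071 = 51.753 → 51.8°C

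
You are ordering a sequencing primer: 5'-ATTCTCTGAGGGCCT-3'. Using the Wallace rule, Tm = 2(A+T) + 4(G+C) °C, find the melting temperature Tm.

46°C

Counting bases: G=4, T=5, A=2, C=4
AT pairs contribute 7, GC pairs contribute 8.
Tm = 2×7 + 4×8 = 46°C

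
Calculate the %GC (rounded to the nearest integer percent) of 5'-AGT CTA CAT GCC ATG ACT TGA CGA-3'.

Base counts: T=6, G=5, A=7, C=6
G+C = 5 + 6 = 11 out of 24 bases
%GC = 11/24 × 100 = 45.83% ≈ 46%

46%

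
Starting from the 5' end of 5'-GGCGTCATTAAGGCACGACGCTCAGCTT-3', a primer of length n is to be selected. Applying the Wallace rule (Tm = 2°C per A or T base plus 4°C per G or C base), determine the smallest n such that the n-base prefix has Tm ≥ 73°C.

First 22 bases: GGCGTCATTAAGGCACGACGCT → Tm = 70°C (< 73°C)
First 23 bases: GGCGTCATTAAGGCACGACGCTC → Tm = 74°C (≥ 73°C)
Each additional base adds 2°C (A/T) or 4°C (G/C), so Tm is non-decreasing in n; n = 23 is the first length to reach 73°C.

n = 23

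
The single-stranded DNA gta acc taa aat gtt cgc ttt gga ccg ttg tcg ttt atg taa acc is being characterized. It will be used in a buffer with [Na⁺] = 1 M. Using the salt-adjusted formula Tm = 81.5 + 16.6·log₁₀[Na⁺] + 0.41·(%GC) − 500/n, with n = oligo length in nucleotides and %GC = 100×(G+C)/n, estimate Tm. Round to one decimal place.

86.8°C

Length n = 45. Base counts: G=9, A=11, T=16, C=9
G+C = 18, so %GC = 18/45 × 100 = 40%
Salt term: 16.6 × (0) = 0
GC term: 0.41 × 40 = 16.4; length term: −500/45 = −11.111
Tm = 81.5 + (0) + 16.4 − 11.111 = 86.789 → 86.8°C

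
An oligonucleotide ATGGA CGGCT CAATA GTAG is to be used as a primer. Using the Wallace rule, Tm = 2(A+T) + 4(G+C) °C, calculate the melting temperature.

T=4, C=3, G=6, A=6
So N_AT = 10 and N_GC = 9.
Tm = 2×10 + 4×9 = 56°C

56°C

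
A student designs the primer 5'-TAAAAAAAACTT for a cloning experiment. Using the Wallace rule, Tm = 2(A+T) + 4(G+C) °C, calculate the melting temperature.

Base counts: T=3, G=0, C=1, A=8
So N_AT = 11 and N_GC = 1.
Tm = 2×11 + 4×1 = 26°C

26°C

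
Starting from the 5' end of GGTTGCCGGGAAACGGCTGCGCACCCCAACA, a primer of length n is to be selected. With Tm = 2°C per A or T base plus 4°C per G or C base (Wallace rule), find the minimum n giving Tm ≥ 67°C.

First 19 bases: GGTTGCCGGGAAACGGCTG → Tm = 64°C (< 67°C)
First 20 bases: GGTTGCCGGGAAACGGCTGC → Tm = 68°C (≥ 67°C)
Since every base adds ≥2°C, Tm only increases with n, so the threshold is first crossed at n = 20.

n = 20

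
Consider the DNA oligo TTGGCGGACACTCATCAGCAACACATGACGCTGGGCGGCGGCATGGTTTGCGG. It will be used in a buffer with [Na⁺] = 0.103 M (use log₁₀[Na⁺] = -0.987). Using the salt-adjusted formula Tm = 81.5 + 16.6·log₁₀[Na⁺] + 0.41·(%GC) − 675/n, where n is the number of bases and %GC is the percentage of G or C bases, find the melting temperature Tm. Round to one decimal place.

77.9°C

Length n = 53. Base counts: C=14, T=10, A=10, G=19
G+C = 33, so %GC = 33/53 × 100 = 62.264%
Salt term: 16.6 × (-0.987) = -16.384
GC term: 0.41 × 62.264 = 25.528; length term: −675/53 = −12.736
Tm = 81.5 + (-16.384) + 25.528 − 12.736 = 77.908 → 77.9°C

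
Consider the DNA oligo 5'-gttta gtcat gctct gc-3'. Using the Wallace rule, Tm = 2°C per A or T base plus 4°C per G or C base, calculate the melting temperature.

50°C

Scanning the sequence gives T=7, C=4, A=2, G=4.
A+T = 9, G+C = 8
Tm = 4·8 + 2·9 = 32 + 18 = 50°C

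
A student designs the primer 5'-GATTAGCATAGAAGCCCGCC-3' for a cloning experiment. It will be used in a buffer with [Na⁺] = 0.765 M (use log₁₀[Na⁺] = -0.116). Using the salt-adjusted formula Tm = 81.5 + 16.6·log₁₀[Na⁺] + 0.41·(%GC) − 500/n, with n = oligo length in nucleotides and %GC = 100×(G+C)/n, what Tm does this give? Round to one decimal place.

Length n = 20. Scanning the sequence gives G=5, T=3, A=6, C=6.
G+C = 11, so %GC = 11/20 × 100 = 55%
Salt term: 16.6 × (-0.116) = -1.926
GC term: 0.41 × 55 = 22.55; length term: −500/20 = −25
Tm = 81.5 + (-1.926) + 22.55 − 25 = 77.124 → 77.1°C

77.1°C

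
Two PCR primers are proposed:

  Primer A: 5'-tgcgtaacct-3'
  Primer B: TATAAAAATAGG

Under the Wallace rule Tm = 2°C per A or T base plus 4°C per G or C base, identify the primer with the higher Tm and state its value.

Primer A: A+T=5, G+C=5 → Tm = 2(5)+4(5) = 30°C
Primer B: A+T=10, G+C=2 → Tm = 2(10)+4(2) = 28°C
30°C vs 28°C → primer A is higher.

Primer A, 30°C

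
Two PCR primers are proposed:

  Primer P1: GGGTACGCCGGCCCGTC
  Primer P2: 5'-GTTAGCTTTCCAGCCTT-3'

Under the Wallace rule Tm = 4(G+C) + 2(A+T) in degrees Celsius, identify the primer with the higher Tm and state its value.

Primer P1: A+T=3, G+C=14 → Tm = 2(3)+4(14) = 62°C
Primer P2: A+T=9, G+C=8 → Tm = 2(9)+4(8) = 50°C
62°C vs 50°C → primer P1 is higher.

Primer P1, 62°C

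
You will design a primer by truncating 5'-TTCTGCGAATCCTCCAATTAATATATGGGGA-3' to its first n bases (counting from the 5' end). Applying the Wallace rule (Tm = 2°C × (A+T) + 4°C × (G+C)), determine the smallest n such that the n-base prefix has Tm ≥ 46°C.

First 14 bases: TTCTGCGAATCCTC → Tm = 42°C (< 46°C)
First 15 bases: TTCTGCGAATCCTCC → Tm = 46°C (≥ 46°C)
Since every base adds ≥2°C, Tm only increases with n, so the threshold is first crossed at n = 15.

n = 15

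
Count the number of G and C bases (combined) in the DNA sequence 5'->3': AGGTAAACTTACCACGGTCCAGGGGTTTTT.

14

Base counts: T=9, G=8, A=7, C=6
G+C = 8 + 6 = 14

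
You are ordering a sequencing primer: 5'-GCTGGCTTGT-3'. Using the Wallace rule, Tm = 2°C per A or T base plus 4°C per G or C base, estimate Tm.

Counting bases: C=2, A=0, T=4, G=4
So N_AT = 4 and N_GC = 6.
Tm = 4·6 + 2·4 = 24 + 8 = 32°C

32°C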